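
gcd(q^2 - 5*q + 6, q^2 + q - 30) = 1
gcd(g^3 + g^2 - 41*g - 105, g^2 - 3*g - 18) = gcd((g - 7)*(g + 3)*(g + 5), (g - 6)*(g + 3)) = g + 3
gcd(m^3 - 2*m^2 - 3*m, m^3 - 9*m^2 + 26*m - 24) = m - 3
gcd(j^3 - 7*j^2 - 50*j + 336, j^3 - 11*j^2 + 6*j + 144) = j^2 - 14*j + 48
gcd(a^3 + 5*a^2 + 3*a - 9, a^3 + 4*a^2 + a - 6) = a^2 + 2*a - 3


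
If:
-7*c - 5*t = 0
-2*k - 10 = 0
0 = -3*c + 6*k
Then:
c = -10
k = -5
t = 14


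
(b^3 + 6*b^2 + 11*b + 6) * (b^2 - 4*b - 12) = b^5 + 2*b^4 - 25*b^3 - 110*b^2 - 156*b - 72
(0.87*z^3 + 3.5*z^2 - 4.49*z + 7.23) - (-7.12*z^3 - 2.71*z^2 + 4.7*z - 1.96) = 7.99*z^3 + 6.21*z^2 - 9.19*z + 9.19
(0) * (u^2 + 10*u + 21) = 0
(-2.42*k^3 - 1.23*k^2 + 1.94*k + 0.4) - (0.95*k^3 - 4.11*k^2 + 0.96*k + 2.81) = -3.37*k^3 + 2.88*k^2 + 0.98*k - 2.41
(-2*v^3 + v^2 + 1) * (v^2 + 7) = -2*v^5 + v^4 - 14*v^3 + 8*v^2 + 7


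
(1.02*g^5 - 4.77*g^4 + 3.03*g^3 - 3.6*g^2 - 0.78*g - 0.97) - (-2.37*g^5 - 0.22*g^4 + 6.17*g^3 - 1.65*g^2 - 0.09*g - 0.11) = 3.39*g^5 - 4.55*g^4 - 3.14*g^3 - 1.95*g^2 - 0.69*g - 0.86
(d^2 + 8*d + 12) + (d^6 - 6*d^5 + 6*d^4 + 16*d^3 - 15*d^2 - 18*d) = d^6 - 6*d^5 + 6*d^4 + 16*d^3 - 14*d^2 - 10*d + 12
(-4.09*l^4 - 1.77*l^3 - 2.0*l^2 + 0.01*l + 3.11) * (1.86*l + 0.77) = -7.6074*l^5 - 6.4415*l^4 - 5.0829*l^3 - 1.5214*l^2 + 5.7923*l + 2.3947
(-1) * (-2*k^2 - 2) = 2*k^2 + 2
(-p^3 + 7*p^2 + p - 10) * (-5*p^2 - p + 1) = 5*p^5 - 34*p^4 - 13*p^3 + 56*p^2 + 11*p - 10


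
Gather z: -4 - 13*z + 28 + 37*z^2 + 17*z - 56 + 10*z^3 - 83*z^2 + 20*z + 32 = 10*z^3 - 46*z^2 + 24*z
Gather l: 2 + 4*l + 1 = 4*l + 3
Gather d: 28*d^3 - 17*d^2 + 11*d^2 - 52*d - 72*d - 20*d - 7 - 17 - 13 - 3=28*d^3 - 6*d^2 - 144*d - 40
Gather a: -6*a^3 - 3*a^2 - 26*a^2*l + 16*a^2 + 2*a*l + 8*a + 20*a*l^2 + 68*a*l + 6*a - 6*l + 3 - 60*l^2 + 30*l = -6*a^3 + a^2*(13 - 26*l) + a*(20*l^2 + 70*l + 14) - 60*l^2 + 24*l + 3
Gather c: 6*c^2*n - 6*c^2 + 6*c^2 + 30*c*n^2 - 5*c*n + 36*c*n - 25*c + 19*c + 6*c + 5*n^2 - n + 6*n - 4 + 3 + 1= 6*c^2*n + c*(30*n^2 + 31*n) + 5*n^2 + 5*n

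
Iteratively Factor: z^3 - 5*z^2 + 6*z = (z - 3)*(z^2 - 2*z) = (z - 3)*(z - 2)*(z)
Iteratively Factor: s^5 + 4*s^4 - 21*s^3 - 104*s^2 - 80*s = (s + 1)*(s^4 + 3*s^3 - 24*s^2 - 80*s) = s*(s + 1)*(s^3 + 3*s^2 - 24*s - 80) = s*(s - 5)*(s + 1)*(s^2 + 8*s + 16) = s*(s - 5)*(s + 1)*(s + 4)*(s + 4)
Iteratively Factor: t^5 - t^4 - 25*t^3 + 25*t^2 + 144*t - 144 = (t - 4)*(t^4 + 3*t^3 - 13*t^2 - 27*t + 36) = (t - 4)*(t - 3)*(t^3 + 6*t^2 + 5*t - 12) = (t - 4)*(t - 3)*(t + 4)*(t^2 + 2*t - 3) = (t - 4)*(t - 3)*(t - 1)*(t + 4)*(t + 3)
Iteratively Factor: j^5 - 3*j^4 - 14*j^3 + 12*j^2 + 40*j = (j)*(j^4 - 3*j^3 - 14*j^2 + 12*j + 40) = j*(j - 5)*(j^3 + 2*j^2 - 4*j - 8) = j*(j - 5)*(j - 2)*(j^2 + 4*j + 4) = j*(j - 5)*(j - 2)*(j + 2)*(j + 2)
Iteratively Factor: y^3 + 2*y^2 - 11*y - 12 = (y + 4)*(y^2 - 2*y - 3) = (y + 1)*(y + 4)*(y - 3)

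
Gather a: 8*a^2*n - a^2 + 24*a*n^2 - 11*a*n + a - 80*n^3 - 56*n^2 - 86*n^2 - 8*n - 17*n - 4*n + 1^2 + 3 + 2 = a^2*(8*n - 1) + a*(24*n^2 - 11*n + 1) - 80*n^3 - 142*n^2 - 29*n + 6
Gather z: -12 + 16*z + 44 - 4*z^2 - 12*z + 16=-4*z^2 + 4*z + 48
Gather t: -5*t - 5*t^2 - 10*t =-5*t^2 - 15*t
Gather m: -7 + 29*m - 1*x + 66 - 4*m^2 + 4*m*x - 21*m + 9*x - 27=-4*m^2 + m*(4*x + 8) + 8*x + 32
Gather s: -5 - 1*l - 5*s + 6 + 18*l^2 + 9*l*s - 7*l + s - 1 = 18*l^2 - 8*l + s*(9*l - 4)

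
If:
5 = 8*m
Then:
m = 5/8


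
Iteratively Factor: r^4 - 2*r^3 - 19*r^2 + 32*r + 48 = (r - 4)*(r^3 + 2*r^2 - 11*r - 12) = (r - 4)*(r + 1)*(r^2 + r - 12) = (r - 4)*(r + 1)*(r + 4)*(r - 3)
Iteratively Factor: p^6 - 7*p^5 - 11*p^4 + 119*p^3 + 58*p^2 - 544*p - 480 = (p - 4)*(p^5 - 3*p^4 - 23*p^3 + 27*p^2 + 166*p + 120) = (p - 4)*(p + 2)*(p^4 - 5*p^3 - 13*p^2 + 53*p + 60) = (p - 4)*(p + 1)*(p + 2)*(p^3 - 6*p^2 - 7*p + 60) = (p - 4)*(p + 1)*(p + 2)*(p + 3)*(p^2 - 9*p + 20) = (p - 4)^2*(p + 1)*(p + 2)*(p + 3)*(p - 5)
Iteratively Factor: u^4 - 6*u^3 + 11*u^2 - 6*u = (u - 2)*(u^3 - 4*u^2 + 3*u) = u*(u - 2)*(u^2 - 4*u + 3) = u*(u - 2)*(u - 1)*(u - 3)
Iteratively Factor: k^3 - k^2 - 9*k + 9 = (k - 1)*(k^2 - 9) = (k - 1)*(k + 3)*(k - 3)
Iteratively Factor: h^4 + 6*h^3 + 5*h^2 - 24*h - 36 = (h + 3)*(h^3 + 3*h^2 - 4*h - 12) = (h + 3)^2*(h^2 - 4) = (h - 2)*(h + 3)^2*(h + 2)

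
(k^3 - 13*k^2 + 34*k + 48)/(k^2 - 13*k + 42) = (k^2 - 7*k - 8)/(k - 7)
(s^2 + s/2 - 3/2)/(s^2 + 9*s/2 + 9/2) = (s - 1)/(s + 3)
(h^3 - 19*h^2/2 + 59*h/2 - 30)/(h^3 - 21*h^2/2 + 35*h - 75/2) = (h - 4)/(h - 5)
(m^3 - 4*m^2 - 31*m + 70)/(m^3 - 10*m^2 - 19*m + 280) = (m - 2)/(m - 8)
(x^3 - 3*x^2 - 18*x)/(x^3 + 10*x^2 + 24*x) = (x^2 - 3*x - 18)/(x^2 + 10*x + 24)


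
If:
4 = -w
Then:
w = -4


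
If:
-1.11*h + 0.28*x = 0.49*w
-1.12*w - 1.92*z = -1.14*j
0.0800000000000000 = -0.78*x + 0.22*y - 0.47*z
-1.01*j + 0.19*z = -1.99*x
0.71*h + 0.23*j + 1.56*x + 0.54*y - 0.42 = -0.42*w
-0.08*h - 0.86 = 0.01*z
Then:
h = -9.34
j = 3.31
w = 22.73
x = 2.76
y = -13.99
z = -11.30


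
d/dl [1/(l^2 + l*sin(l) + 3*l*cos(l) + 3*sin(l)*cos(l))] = (3*l*sin(l) - l*cos(l) - 2*l - sin(l) - 3*cos(l) - 3*cos(2*l))/((l + sin(l))^2*(l + 3*cos(l))^2)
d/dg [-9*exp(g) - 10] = -9*exp(g)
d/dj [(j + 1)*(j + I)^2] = (j + I)*(3*j + 2 + I)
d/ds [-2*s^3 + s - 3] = 1 - 6*s^2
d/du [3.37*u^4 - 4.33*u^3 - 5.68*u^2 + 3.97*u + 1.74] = 13.48*u^3 - 12.99*u^2 - 11.36*u + 3.97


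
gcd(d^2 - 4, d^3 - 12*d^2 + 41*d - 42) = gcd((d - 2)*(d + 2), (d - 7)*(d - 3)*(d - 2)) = d - 2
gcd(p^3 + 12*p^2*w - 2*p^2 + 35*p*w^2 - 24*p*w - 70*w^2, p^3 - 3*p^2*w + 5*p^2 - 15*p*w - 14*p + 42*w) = p - 2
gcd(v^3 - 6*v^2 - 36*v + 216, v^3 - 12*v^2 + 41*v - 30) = v - 6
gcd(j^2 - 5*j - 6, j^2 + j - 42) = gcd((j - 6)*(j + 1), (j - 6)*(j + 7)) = j - 6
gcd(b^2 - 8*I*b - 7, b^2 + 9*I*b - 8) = 1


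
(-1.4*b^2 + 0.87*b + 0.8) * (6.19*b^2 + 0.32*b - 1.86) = -8.666*b^4 + 4.9373*b^3 + 7.8344*b^2 - 1.3622*b - 1.488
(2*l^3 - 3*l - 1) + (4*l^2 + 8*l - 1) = 2*l^3 + 4*l^2 + 5*l - 2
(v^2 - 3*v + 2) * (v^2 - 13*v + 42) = v^4 - 16*v^3 + 83*v^2 - 152*v + 84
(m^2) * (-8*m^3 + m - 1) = -8*m^5 + m^3 - m^2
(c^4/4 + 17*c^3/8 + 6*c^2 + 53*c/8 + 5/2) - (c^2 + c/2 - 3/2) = c^4/4 + 17*c^3/8 + 5*c^2 + 49*c/8 + 4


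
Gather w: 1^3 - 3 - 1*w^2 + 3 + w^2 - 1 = 0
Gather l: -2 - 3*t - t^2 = -t^2 - 3*t - 2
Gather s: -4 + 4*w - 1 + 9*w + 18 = 13*w + 13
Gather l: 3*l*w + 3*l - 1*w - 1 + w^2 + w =l*(3*w + 3) + w^2 - 1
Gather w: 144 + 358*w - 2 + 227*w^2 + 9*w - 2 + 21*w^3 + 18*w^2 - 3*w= 21*w^3 + 245*w^2 + 364*w + 140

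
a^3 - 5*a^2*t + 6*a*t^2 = a*(a - 3*t)*(a - 2*t)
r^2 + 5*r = r*(r + 5)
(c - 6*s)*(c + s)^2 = c^3 - 4*c^2*s - 11*c*s^2 - 6*s^3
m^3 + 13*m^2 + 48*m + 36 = (m + 1)*(m + 6)^2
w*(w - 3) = w^2 - 3*w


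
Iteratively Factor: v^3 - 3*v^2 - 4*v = (v - 4)*(v^2 + v) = v*(v - 4)*(v + 1)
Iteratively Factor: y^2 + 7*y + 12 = (y + 3)*(y + 4)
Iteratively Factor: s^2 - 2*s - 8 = (s - 4)*(s + 2)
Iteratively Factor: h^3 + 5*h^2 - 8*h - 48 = (h + 4)*(h^2 + h - 12) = (h + 4)^2*(h - 3)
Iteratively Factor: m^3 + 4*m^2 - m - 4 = (m - 1)*(m^2 + 5*m + 4) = (m - 1)*(m + 4)*(m + 1)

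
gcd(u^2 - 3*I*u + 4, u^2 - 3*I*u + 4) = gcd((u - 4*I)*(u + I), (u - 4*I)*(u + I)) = u^2 - 3*I*u + 4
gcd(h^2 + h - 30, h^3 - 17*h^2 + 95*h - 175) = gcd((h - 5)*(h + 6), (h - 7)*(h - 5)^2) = h - 5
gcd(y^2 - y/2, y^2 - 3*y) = y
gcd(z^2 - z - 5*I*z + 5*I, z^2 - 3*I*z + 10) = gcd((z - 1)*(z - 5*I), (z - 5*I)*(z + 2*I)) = z - 5*I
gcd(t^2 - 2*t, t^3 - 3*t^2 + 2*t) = t^2 - 2*t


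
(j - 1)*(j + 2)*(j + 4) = j^3 + 5*j^2 + 2*j - 8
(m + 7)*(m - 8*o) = m^2 - 8*m*o + 7*m - 56*o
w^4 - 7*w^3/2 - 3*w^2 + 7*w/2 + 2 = (w - 4)*(w - 1)*(w + 1/2)*(w + 1)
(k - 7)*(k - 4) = k^2 - 11*k + 28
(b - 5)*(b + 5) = b^2 - 25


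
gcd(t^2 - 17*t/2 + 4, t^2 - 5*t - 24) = t - 8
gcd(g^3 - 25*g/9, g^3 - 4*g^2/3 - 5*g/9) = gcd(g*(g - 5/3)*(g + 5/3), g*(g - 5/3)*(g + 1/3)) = g^2 - 5*g/3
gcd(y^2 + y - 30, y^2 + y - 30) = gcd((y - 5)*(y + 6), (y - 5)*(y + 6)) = y^2 + y - 30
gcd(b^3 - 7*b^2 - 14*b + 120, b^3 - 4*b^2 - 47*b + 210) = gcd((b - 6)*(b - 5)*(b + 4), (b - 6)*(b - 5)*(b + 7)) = b^2 - 11*b + 30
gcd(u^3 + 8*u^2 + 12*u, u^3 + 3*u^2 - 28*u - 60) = u^2 + 8*u + 12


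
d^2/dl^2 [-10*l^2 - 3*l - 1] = -20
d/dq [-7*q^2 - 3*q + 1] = -14*q - 3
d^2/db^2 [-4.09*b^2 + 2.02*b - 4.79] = -8.18000000000000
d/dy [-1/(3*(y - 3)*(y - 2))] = (2*y - 5)/(3*(y - 3)^2*(y - 2)^2)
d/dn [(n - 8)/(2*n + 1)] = 17/(2*n + 1)^2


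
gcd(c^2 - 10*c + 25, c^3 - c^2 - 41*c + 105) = c - 5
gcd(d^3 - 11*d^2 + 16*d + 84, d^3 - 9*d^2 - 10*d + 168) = d^2 - 13*d + 42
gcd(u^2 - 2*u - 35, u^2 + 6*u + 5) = u + 5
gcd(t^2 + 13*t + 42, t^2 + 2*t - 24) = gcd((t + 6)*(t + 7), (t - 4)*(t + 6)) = t + 6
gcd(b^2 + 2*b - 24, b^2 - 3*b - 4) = b - 4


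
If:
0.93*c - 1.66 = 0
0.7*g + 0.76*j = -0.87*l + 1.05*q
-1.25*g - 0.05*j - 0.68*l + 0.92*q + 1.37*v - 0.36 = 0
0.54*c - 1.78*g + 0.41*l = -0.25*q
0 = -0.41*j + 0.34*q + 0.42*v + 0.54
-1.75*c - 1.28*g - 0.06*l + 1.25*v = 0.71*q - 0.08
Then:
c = 1.78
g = -0.40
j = -0.43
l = -2.47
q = -2.62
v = 0.42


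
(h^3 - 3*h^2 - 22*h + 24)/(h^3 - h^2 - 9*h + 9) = (h^2 - 2*h - 24)/(h^2 - 9)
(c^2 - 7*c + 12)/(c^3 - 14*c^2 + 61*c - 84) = 1/(c - 7)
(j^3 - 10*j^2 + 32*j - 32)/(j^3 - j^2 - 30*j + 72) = (j^2 - 6*j + 8)/(j^2 + 3*j - 18)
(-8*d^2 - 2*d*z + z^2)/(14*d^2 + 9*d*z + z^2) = (-4*d + z)/(7*d + z)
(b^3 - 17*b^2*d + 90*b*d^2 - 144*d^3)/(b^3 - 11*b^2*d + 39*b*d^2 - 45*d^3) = (b^2 - 14*b*d + 48*d^2)/(b^2 - 8*b*d + 15*d^2)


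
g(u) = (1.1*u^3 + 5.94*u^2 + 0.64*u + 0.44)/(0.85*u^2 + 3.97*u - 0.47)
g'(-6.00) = 3.38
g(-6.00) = -4.30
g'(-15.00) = 1.32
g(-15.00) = -18.18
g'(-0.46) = 1.03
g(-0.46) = -0.61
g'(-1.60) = 1.55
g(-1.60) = -2.18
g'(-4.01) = 6.40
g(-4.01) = -8.25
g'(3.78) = 1.33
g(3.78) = 5.51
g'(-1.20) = 1.45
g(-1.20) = -1.58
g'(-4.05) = 6.98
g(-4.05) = -8.52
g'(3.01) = 1.33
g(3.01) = 4.49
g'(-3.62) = 3.55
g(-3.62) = -6.42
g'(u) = (-1.7*u - 3.97)*(1.1*u^3 + 5.94*u^2 + 0.64*u + 0.44)/(0.85*u^2 + 3.97*u - 0.47)^2 + (3.3*u^2 + 11.88*u + 0.64)/(0.85*u^2 + 3.97*u - 0.47) = (0.935*u^4 + 8.734*u^3 + 21.4868*u^2 - 6.3316*u - 2.0476)/(0.7225*u^4 + 6.749*u^3 + 14.9619*u^2 - 3.7318*u + 0.2209)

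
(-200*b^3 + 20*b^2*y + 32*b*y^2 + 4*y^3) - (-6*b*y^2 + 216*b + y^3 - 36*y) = -200*b^3 + 20*b^2*y + 38*b*y^2 - 216*b + 3*y^3 + 36*y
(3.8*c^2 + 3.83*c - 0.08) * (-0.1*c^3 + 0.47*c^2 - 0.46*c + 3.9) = -0.38*c^5 + 1.403*c^4 + 0.0601*c^3 + 13.0206*c^2 + 14.9738*c - 0.312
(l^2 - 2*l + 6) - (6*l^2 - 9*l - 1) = -5*l^2 + 7*l + 7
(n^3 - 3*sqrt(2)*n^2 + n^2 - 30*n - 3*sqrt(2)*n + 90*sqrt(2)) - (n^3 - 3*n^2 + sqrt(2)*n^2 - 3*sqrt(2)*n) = -4*sqrt(2)*n^2 + 4*n^2 - 30*n + 90*sqrt(2)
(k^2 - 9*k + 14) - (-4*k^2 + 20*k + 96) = 5*k^2 - 29*k - 82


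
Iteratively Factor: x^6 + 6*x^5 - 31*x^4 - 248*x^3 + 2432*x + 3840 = (x + 3)*(x^5 + 3*x^4 - 40*x^3 - 128*x^2 + 384*x + 1280) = (x + 3)*(x + 4)*(x^4 - x^3 - 36*x^2 + 16*x + 320) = (x - 4)*(x + 3)*(x + 4)*(x^3 + 3*x^2 - 24*x - 80) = (x - 5)*(x - 4)*(x + 3)*(x + 4)*(x^2 + 8*x + 16) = (x - 5)*(x - 4)*(x + 3)*(x + 4)^2*(x + 4)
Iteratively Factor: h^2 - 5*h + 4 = (h - 4)*(h - 1)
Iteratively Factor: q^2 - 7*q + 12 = (q - 3)*(q - 4)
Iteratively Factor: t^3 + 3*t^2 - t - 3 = (t + 1)*(t^2 + 2*t - 3) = (t + 1)*(t + 3)*(t - 1)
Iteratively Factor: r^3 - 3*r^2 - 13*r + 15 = (r - 5)*(r^2 + 2*r - 3) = (r - 5)*(r + 3)*(r - 1)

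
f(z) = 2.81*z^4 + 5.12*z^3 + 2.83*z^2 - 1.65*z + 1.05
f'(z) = 11.24*z^3 + 15.36*z^2 + 5.66*z - 1.65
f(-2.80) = 88.18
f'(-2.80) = -143.82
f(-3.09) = 138.29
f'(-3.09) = -204.10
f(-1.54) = 7.41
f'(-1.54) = -14.99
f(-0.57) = 2.26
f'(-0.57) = -1.97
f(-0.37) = 1.84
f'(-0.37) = -2.21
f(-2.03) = 20.95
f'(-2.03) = -43.87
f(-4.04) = 464.87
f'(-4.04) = -514.97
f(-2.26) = 33.44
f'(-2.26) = -65.73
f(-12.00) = 49849.17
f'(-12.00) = -17280.45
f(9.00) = 22384.32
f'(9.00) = 9487.41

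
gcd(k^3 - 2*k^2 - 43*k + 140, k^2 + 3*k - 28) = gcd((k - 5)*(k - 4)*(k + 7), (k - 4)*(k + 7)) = k^2 + 3*k - 28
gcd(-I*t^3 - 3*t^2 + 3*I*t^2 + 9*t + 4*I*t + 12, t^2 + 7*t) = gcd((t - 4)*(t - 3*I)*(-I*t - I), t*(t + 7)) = 1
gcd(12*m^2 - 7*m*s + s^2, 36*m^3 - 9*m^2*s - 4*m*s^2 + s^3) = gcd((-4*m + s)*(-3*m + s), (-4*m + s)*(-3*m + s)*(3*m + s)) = 12*m^2 - 7*m*s + s^2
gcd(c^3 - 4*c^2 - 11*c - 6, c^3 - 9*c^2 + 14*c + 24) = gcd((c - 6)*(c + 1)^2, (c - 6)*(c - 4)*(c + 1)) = c^2 - 5*c - 6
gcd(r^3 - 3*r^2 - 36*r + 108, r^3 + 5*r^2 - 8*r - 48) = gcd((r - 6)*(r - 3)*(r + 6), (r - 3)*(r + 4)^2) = r - 3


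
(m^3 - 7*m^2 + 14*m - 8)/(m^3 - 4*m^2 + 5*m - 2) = (m - 4)/(m - 1)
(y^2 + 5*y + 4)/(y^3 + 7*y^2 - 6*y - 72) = (y + 1)/(y^2 + 3*y - 18)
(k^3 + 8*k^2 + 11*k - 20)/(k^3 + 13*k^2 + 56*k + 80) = (k - 1)/(k + 4)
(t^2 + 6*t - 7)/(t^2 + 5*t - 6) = (t + 7)/(t + 6)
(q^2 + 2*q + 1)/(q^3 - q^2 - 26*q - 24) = (q + 1)/(q^2 - 2*q - 24)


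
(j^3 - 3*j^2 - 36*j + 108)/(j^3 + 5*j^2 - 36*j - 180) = (j - 3)/(j + 5)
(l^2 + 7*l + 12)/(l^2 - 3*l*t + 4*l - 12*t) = (-l - 3)/(-l + 3*t)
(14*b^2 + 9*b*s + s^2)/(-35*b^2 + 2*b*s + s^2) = (2*b + s)/(-5*b + s)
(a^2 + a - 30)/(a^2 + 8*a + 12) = (a - 5)/(a + 2)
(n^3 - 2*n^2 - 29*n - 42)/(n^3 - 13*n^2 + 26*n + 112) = (n + 3)/(n - 8)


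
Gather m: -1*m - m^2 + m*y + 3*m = -m^2 + m*(y + 2)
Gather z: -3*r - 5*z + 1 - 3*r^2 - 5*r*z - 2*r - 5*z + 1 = -3*r^2 - 5*r + z*(-5*r - 10) + 2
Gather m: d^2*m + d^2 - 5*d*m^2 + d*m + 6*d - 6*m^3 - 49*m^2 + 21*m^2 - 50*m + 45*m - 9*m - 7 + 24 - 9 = d^2 + 6*d - 6*m^3 + m^2*(-5*d - 28) + m*(d^2 + d - 14) + 8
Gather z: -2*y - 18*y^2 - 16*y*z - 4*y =-18*y^2 - 16*y*z - 6*y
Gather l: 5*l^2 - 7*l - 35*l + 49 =5*l^2 - 42*l + 49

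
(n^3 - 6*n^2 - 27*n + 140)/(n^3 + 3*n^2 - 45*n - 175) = (n - 4)/(n + 5)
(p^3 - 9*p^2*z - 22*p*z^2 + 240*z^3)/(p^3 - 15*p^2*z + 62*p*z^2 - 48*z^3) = (-p - 5*z)/(-p + z)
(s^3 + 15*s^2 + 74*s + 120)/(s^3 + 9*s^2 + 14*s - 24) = (s + 5)/(s - 1)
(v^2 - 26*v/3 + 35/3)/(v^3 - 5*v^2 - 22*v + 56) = (v - 5/3)/(v^2 + 2*v - 8)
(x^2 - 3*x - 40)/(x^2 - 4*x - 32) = (x + 5)/(x + 4)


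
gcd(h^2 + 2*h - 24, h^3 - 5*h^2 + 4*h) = h - 4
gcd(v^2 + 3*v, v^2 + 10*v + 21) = v + 3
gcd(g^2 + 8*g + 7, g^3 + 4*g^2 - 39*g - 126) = g + 7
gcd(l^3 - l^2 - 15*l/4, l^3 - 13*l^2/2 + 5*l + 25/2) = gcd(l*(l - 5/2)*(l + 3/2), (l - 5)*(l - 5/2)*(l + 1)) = l - 5/2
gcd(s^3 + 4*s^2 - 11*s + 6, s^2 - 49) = 1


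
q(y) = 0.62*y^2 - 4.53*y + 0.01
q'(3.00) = -0.81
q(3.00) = -8.00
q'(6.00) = 2.91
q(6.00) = -4.85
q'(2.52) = -1.41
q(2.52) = -7.47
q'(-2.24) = -7.31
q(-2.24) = 13.27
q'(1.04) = -3.24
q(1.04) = -4.03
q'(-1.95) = -6.95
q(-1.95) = 11.20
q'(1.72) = -2.40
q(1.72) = -5.95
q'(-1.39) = -6.25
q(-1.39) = 7.50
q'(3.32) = -0.41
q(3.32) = -8.20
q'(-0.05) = -4.59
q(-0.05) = 0.24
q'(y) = 1.24*y - 4.53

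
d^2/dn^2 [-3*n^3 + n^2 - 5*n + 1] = 2 - 18*n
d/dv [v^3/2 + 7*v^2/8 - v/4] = 3*v^2/2 + 7*v/4 - 1/4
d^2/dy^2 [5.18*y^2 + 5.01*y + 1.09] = 10.3600000000000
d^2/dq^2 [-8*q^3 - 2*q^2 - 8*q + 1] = -48*q - 4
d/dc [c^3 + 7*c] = 3*c^2 + 7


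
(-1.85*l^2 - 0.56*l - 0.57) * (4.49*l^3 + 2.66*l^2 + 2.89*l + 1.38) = -8.3065*l^5 - 7.4354*l^4 - 9.3954*l^3 - 5.6876*l^2 - 2.4201*l - 0.7866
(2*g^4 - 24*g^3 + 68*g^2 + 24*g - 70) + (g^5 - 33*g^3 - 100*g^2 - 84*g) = g^5 + 2*g^4 - 57*g^3 - 32*g^2 - 60*g - 70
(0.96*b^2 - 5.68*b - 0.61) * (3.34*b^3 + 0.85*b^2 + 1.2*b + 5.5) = 3.2064*b^5 - 18.1552*b^4 - 5.7134*b^3 - 2.0545*b^2 - 31.972*b - 3.355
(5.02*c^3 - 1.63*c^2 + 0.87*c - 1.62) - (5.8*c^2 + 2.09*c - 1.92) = 5.02*c^3 - 7.43*c^2 - 1.22*c + 0.3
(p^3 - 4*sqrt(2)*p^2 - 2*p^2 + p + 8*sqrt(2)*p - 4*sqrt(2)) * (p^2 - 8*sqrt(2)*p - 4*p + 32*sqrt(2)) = p^5 - 12*sqrt(2)*p^4 - 6*p^4 + 73*p^3 + 72*sqrt(2)*p^3 - 388*p^2 - 108*sqrt(2)*p^2 + 48*sqrt(2)*p + 576*p - 256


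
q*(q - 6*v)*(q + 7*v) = q^3 + q^2*v - 42*q*v^2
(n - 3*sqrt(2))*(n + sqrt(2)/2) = n^2 - 5*sqrt(2)*n/2 - 3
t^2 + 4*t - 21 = (t - 3)*(t + 7)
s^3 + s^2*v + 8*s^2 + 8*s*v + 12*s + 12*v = (s + 2)*(s + 6)*(s + v)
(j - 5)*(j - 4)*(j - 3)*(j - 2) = j^4 - 14*j^3 + 71*j^2 - 154*j + 120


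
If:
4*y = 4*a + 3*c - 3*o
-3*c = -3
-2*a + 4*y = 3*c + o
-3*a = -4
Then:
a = 4/3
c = 1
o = 2/3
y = 19/12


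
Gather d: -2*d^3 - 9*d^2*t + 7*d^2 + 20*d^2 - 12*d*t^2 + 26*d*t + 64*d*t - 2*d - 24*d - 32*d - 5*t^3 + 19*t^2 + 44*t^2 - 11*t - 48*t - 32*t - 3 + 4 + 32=-2*d^3 + d^2*(27 - 9*t) + d*(-12*t^2 + 90*t - 58) - 5*t^3 + 63*t^2 - 91*t + 33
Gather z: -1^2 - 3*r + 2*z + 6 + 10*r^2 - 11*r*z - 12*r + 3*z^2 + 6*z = 10*r^2 - 15*r + 3*z^2 + z*(8 - 11*r) + 5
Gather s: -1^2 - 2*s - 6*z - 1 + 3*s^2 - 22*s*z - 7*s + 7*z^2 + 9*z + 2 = 3*s^2 + s*(-22*z - 9) + 7*z^2 + 3*z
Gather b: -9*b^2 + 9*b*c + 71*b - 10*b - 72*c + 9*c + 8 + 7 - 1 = -9*b^2 + b*(9*c + 61) - 63*c + 14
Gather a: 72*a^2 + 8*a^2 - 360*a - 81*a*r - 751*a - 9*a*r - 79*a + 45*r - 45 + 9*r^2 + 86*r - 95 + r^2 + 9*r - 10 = 80*a^2 + a*(-90*r - 1190) + 10*r^2 + 140*r - 150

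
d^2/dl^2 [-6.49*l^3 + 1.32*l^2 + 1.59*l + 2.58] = 2.64 - 38.94*l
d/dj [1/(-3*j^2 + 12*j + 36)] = 2*(j - 2)/(3*(-j^2 + 4*j + 12)^2)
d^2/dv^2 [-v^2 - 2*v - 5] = -2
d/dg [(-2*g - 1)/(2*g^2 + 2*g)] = (-g*(g + 1) + (2*g + 1)^2/2)/(g^2*(g + 1)^2)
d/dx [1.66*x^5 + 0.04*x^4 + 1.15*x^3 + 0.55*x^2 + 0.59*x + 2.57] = 8.3*x^4 + 0.16*x^3 + 3.45*x^2 + 1.1*x + 0.59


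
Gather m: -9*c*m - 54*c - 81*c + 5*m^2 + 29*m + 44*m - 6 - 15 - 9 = -135*c + 5*m^2 + m*(73 - 9*c) - 30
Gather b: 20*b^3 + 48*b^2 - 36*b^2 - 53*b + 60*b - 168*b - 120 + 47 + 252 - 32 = 20*b^3 + 12*b^2 - 161*b + 147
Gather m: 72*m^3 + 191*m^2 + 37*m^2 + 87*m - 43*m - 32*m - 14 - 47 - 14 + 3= 72*m^3 + 228*m^2 + 12*m - 72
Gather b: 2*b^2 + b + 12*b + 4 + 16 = 2*b^2 + 13*b + 20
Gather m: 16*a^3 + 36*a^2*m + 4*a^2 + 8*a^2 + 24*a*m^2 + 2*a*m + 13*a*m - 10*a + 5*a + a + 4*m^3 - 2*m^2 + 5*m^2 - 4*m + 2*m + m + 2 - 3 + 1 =16*a^3 + 12*a^2 - 4*a + 4*m^3 + m^2*(24*a + 3) + m*(36*a^2 + 15*a - 1)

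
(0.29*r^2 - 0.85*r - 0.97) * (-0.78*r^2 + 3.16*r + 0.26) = -0.2262*r^4 + 1.5794*r^3 - 1.854*r^2 - 3.2862*r - 0.2522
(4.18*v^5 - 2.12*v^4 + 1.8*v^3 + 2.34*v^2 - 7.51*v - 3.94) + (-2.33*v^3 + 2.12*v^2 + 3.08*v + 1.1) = 4.18*v^5 - 2.12*v^4 - 0.53*v^3 + 4.46*v^2 - 4.43*v - 2.84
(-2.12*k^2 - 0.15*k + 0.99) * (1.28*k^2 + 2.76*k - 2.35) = -2.7136*k^4 - 6.0432*k^3 + 5.8352*k^2 + 3.0849*k - 2.3265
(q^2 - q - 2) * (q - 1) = q^3 - 2*q^2 - q + 2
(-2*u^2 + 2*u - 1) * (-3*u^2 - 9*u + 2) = 6*u^4 + 12*u^3 - 19*u^2 + 13*u - 2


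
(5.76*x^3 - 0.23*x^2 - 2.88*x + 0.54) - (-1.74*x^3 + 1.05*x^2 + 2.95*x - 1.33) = 7.5*x^3 - 1.28*x^2 - 5.83*x + 1.87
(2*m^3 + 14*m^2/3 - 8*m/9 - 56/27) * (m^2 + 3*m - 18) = 2*m^5 + 32*m^4/3 - 206*m^3/9 - 2396*m^2/27 + 88*m/9 + 112/3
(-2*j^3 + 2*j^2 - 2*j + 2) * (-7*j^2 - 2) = 14*j^5 - 14*j^4 + 18*j^3 - 18*j^2 + 4*j - 4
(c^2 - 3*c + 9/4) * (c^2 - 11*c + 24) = c^4 - 14*c^3 + 237*c^2/4 - 387*c/4 + 54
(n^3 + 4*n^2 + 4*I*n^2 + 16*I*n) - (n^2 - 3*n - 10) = n^3 + 3*n^2 + 4*I*n^2 + 3*n + 16*I*n + 10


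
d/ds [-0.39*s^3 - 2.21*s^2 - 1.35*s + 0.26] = -1.17*s^2 - 4.42*s - 1.35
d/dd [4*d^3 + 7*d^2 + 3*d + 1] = 12*d^2 + 14*d + 3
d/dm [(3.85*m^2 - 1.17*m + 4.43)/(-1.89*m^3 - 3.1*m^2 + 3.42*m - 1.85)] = (7.2765*m^4 - 4.4226*m^3 + 34.6581*m^2 + 13.221*m - 12.9861)/(3.5721*m^6 + 11.718*m^5 - 3.3176*m^4 - 14.211*m^3 + 23.1664*m^2 - 12.654*m + 3.4225)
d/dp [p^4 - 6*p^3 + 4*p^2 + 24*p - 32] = 4*p^3 - 18*p^2 + 8*p + 24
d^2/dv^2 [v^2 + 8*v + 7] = 2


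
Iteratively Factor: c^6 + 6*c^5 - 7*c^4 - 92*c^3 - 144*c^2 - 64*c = (c)*(c^5 + 6*c^4 - 7*c^3 - 92*c^2 - 144*c - 64) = c*(c + 1)*(c^4 + 5*c^3 - 12*c^2 - 80*c - 64) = c*(c - 4)*(c + 1)*(c^3 + 9*c^2 + 24*c + 16) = c*(c - 4)*(c + 1)^2*(c^2 + 8*c + 16) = c*(c - 4)*(c + 1)^2*(c + 4)*(c + 4)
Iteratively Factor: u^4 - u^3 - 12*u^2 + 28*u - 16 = (u + 4)*(u^3 - 5*u^2 + 8*u - 4) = (u - 2)*(u + 4)*(u^2 - 3*u + 2) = (u - 2)*(u - 1)*(u + 4)*(u - 2)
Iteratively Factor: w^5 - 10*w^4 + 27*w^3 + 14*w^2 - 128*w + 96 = (w + 2)*(w^4 - 12*w^3 + 51*w^2 - 88*w + 48) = (w - 1)*(w + 2)*(w^3 - 11*w^2 + 40*w - 48) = (w - 4)*(w - 1)*(w + 2)*(w^2 - 7*w + 12) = (w - 4)*(w - 3)*(w - 1)*(w + 2)*(w - 4)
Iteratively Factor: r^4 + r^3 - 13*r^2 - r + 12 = (r - 3)*(r^3 + 4*r^2 - r - 4) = (r - 3)*(r - 1)*(r^2 + 5*r + 4) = (r - 3)*(r - 1)*(r + 1)*(r + 4)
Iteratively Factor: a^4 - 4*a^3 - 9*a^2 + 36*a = (a + 3)*(a^3 - 7*a^2 + 12*a) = (a - 3)*(a + 3)*(a^2 - 4*a) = a*(a - 3)*(a + 3)*(a - 4)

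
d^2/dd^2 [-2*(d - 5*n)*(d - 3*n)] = -4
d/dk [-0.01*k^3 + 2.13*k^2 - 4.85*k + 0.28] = -0.03*k^2 + 4.26*k - 4.85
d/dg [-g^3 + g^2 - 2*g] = -3*g^2 + 2*g - 2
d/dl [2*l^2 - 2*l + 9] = 4*l - 2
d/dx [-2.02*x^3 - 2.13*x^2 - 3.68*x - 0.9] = -6.06*x^2 - 4.26*x - 3.68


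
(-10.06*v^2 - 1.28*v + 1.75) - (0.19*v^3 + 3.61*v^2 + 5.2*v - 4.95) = -0.19*v^3 - 13.67*v^2 - 6.48*v + 6.7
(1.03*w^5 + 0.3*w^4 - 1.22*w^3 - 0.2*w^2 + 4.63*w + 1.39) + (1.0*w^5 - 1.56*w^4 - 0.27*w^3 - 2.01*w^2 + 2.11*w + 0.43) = 2.03*w^5 - 1.26*w^4 - 1.49*w^3 - 2.21*w^2 + 6.74*w + 1.82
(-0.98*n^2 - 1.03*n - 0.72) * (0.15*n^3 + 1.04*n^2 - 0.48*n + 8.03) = -0.147*n^5 - 1.1737*n^4 - 0.7088*n^3 - 8.1238*n^2 - 7.9253*n - 5.7816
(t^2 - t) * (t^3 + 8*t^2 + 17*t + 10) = t^5 + 7*t^4 + 9*t^3 - 7*t^2 - 10*t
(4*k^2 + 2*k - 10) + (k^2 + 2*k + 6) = 5*k^2 + 4*k - 4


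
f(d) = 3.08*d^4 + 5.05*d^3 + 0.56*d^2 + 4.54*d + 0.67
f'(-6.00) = -2117.90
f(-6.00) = 2894.47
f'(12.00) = 23488.54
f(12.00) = 72729.07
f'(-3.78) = -448.63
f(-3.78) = 347.57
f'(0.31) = 6.71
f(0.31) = 2.31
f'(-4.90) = -1086.63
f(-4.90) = 1173.30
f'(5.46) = 2467.64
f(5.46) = 3601.44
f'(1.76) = 120.61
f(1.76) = 67.48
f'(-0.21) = 4.86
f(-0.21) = -0.30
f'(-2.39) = -79.79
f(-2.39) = 24.57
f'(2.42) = 270.58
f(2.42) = 192.14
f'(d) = 12.32*d^3 + 15.15*d^2 + 1.12*d + 4.54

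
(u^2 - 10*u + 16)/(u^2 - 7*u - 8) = (u - 2)/(u + 1)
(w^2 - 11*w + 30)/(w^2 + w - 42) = (w - 5)/(w + 7)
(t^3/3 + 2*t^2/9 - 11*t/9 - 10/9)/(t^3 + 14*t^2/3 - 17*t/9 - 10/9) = (3*t^3 + 2*t^2 - 11*t - 10)/(9*t^3 + 42*t^2 - 17*t - 10)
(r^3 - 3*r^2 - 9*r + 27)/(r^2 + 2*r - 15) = (r^2 - 9)/(r + 5)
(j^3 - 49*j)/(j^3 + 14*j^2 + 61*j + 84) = j*(j - 7)/(j^2 + 7*j + 12)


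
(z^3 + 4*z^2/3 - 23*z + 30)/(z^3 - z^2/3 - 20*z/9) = 3*(z^2 + 3*z - 18)/(z*(3*z + 4))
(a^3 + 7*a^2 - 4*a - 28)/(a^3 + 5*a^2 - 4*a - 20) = (a + 7)/(a + 5)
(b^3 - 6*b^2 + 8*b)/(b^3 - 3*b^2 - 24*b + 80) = b*(b - 2)/(b^2 + b - 20)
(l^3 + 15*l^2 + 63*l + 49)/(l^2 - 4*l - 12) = (l^3 + 15*l^2 + 63*l + 49)/(l^2 - 4*l - 12)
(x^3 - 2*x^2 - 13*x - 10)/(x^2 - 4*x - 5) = x + 2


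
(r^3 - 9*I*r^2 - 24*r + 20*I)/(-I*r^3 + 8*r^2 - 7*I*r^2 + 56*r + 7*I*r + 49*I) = (I*r^3 + 9*r^2 - 24*I*r - 20)/(r^3 + r^2*(7 + 8*I) + r*(-7 + 56*I) - 49)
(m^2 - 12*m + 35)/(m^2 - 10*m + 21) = (m - 5)/(m - 3)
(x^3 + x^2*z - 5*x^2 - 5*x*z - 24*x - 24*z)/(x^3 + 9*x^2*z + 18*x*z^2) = (x^3 + x^2*z - 5*x^2 - 5*x*z - 24*x - 24*z)/(x*(x^2 + 9*x*z + 18*z^2))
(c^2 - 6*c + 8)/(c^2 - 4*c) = (c - 2)/c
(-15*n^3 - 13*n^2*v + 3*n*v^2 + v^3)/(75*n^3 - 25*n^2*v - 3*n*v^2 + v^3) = (n + v)/(-5*n + v)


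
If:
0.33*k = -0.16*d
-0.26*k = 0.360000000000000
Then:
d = 2.86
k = -1.38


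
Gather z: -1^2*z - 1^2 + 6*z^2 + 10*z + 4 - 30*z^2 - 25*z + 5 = -24*z^2 - 16*z + 8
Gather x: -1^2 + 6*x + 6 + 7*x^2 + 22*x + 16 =7*x^2 + 28*x + 21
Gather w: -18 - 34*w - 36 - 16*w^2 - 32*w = -16*w^2 - 66*w - 54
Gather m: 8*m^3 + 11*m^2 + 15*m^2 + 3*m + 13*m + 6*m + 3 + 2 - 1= 8*m^3 + 26*m^2 + 22*m + 4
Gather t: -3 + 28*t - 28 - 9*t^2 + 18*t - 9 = -9*t^2 + 46*t - 40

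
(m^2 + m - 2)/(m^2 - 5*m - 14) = (m - 1)/(m - 7)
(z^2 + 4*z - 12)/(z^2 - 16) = (z^2 + 4*z - 12)/(z^2 - 16)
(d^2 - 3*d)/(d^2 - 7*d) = (d - 3)/(d - 7)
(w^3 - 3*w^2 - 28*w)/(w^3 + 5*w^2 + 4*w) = (w - 7)/(w + 1)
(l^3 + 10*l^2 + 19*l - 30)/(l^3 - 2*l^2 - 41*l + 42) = (l + 5)/(l - 7)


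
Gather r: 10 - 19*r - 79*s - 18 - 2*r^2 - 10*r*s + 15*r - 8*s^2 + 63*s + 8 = -2*r^2 + r*(-10*s - 4) - 8*s^2 - 16*s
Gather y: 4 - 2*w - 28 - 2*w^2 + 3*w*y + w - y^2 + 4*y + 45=-2*w^2 - w - y^2 + y*(3*w + 4) + 21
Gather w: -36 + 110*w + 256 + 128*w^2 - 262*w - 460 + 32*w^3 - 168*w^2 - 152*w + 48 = 32*w^3 - 40*w^2 - 304*w - 192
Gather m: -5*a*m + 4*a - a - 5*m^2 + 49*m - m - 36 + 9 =3*a - 5*m^2 + m*(48 - 5*a) - 27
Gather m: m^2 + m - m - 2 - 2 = m^2 - 4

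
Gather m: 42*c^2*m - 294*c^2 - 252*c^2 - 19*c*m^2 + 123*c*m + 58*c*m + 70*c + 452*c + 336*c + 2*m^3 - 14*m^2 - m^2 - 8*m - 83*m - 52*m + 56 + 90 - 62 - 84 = -546*c^2 + 858*c + 2*m^3 + m^2*(-19*c - 15) + m*(42*c^2 + 181*c - 143)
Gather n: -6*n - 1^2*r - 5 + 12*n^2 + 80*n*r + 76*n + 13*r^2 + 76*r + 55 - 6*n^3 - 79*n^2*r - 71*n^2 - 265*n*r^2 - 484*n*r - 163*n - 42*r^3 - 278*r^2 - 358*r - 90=-6*n^3 + n^2*(-79*r - 59) + n*(-265*r^2 - 404*r - 93) - 42*r^3 - 265*r^2 - 283*r - 40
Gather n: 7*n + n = 8*n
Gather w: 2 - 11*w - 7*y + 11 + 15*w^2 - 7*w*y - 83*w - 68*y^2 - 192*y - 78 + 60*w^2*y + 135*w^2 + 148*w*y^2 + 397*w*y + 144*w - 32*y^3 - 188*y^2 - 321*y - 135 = w^2*(60*y + 150) + w*(148*y^2 + 390*y + 50) - 32*y^3 - 256*y^2 - 520*y - 200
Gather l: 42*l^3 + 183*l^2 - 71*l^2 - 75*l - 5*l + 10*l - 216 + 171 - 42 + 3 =42*l^3 + 112*l^2 - 70*l - 84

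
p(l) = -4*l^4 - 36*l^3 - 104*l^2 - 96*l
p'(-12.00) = 14496.00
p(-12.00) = -34560.00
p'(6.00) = -8688.00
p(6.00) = -17280.00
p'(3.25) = -2462.00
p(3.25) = -3092.58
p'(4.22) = -4099.49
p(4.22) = -6231.20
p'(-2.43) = 1.29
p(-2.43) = -3.74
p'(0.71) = -303.85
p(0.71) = -134.49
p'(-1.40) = 27.42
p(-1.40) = 13.98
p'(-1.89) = 19.35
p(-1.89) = 1.95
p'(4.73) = -5189.29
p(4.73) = -8592.71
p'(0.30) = -168.55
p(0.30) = -39.16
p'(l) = -16*l^3 - 108*l^2 - 208*l - 96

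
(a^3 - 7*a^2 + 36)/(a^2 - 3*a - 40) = (-a^3 + 7*a^2 - 36)/(-a^2 + 3*a + 40)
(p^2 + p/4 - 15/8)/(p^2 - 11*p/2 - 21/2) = (p - 5/4)/(p - 7)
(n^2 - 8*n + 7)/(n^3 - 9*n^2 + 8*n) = (n - 7)/(n*(n - 8))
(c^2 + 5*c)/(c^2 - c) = (c + 5)/(c - 1)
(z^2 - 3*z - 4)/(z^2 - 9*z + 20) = (z + 1)/(z - 5)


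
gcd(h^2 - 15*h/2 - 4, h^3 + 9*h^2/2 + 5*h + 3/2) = h + 1/2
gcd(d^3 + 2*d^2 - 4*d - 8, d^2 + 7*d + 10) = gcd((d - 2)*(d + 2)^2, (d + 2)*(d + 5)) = d + 2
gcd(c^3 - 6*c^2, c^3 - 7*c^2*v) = c^2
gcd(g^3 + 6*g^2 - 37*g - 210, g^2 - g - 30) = g^2 - g - 30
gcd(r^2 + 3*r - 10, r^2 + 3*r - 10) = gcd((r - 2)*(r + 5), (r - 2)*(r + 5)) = r^2 + 3*r - 10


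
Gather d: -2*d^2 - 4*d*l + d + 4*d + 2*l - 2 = -2*d^2 + d*(5 - 4*l) + 2*l - 2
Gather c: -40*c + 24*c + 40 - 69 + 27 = -16*c - 2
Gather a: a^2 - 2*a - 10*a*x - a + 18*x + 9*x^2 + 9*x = a^2 + a*(-10*x - 3) + 9*x^2 + 27*x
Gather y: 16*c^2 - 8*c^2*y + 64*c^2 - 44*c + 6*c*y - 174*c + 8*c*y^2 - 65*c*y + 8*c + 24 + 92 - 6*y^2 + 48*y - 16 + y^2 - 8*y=80*c^2 - 210*c + y^2*(8*c - 5) + y*(-8*c^2 - 59*c + 40) + 100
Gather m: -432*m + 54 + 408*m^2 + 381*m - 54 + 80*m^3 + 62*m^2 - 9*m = 80*m^3 + 470*m^2 - 60*m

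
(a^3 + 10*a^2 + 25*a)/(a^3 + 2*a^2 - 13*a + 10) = a*(a + 5)/(a^2 - 3*a + 2)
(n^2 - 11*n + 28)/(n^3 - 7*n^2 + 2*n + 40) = (n - 7)/(n^2 - 3*n - 10)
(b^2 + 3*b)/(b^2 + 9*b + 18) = b/(b + 6)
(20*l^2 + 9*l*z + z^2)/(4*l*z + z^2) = (5*l + z)/z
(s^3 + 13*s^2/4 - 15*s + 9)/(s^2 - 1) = (s^3 + 13*s^2/4 - 15*s + 9)/(s^2 - 1)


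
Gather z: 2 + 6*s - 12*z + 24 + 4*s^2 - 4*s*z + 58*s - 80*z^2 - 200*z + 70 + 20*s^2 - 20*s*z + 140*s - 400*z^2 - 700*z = 24*s^2 + 204*s - 480*z^2 + z*(-24*s - 912) + 96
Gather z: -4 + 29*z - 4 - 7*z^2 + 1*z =-7*z^2 + 30*z - 8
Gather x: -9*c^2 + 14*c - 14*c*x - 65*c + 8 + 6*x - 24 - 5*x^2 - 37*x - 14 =-9*c^2 - 51*c - 5*x^2 + x*(-14*c - 31) - 30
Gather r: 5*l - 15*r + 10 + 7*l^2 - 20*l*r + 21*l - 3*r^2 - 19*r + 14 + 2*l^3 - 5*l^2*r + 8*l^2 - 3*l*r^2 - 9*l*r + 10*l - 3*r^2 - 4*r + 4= 2*l^3 + 15*l^2 + 36*l + r^2*(-3*l - 6) + r*(-5*l^2 - 29*l - 38) + 28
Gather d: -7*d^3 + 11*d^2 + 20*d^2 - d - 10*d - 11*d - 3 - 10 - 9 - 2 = -7*d^3 + 31*d^2 - 22*d - 24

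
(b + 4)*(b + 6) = b^2 + 10*b + 24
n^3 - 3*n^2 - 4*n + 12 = (n - 3)*(n - 2)*(n + 2)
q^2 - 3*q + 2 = (q - 2)*(q - 1)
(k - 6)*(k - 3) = k^2 - 9*k + 18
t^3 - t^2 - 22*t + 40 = (t - 4)*(t - 2)*(t + 5)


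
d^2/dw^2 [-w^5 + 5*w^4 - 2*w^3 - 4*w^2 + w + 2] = -20*w^3 + 60*w^2 - 12*w - 8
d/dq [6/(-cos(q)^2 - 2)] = -24*sin(2*q)/(cos(2*q) + 5)^2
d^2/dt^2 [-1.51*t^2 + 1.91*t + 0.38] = -3.02000000000000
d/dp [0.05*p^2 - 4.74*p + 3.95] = 0.1*p - 4.74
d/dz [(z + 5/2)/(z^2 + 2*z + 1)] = (-z - 4)/(z^3 + 3*z^2 + 3*z + 1)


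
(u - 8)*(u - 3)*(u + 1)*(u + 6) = u^4 - 4*u^3 - 47*u^2 + 102*u + 144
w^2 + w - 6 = (w - 2)*(w + 3)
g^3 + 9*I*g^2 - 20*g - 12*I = (g + I)*(g + 2*I)*(g + 6*I)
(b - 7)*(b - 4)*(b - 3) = b^3 - 14*b^2 + 61*b - 84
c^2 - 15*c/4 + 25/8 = (c - 5/2)*(c - 5/4)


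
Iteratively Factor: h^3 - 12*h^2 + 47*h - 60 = (h - 5)*(h^2 - 7*h + 12) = (h - 5)*(h - 4)*(h - 3)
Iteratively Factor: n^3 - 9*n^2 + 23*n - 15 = (n - 5)*(n^2 - 4*n + 3) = (n - 5)*(n - 3)*(n - 1)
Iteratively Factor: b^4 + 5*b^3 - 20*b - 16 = (b - 2)*(b^3 + 7*b^2 + 14*b + 8) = (b - 2)*(b + 1)*(b^2 + 6*b + 8) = (b - 2)*(b + 1)*(b + 2)*(b + 4)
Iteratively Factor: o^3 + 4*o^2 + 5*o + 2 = (o + 1)*(o^2 + 3*o + 2) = (o + 1)*(o + 2)*(o + 1)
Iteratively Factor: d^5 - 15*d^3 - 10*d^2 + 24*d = (d - 4)*(d^4 + 4*d^3 + d^2 - 6*d) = d*(d - 4)*(d^3 + 4*d^2 + d - 6) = d*(d - 4)*(d + 3)*(d^2 + d - 2) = d*(d - 4)*(d - 1)*(d + 3)*(d + 2)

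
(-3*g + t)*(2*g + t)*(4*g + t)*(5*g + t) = -120*g^4 - 74*g^3*t + 5*g^2*t^2 + 8*g*t^3 + t^4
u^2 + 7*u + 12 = (u + 3)*(u + 4)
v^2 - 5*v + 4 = (v - 4)*(v - 1)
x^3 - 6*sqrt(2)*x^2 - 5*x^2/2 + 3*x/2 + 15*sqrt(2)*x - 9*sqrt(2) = (x - 3/2)*(x - 1)*(x - 6*sqrt(2))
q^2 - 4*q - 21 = (q - 7)*(q + 3)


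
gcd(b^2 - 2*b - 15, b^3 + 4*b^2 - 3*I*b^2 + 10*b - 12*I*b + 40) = 1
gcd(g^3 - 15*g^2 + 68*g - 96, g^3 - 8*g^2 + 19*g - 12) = g^2 - 7*g + 12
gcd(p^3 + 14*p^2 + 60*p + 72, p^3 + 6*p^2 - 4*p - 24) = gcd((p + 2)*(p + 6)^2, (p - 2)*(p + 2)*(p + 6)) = p^2 + 8*p + 12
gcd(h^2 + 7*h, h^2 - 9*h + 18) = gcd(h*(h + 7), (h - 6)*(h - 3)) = 1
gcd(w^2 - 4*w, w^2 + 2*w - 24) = w - 4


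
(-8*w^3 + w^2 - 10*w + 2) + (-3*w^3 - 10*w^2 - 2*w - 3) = -11*w^3 - 9*w^2 - 12*w - 1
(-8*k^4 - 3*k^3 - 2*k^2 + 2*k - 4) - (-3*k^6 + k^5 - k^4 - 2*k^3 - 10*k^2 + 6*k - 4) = 3*k^6 - k^5 - 7*k^4 - k^3 + 8*k^2 - 4*k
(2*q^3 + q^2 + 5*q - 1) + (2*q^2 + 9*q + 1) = 2*q^3 + 3*q^2 + 14*q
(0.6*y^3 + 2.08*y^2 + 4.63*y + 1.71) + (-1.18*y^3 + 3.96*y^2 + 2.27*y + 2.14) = -0.58*y^3 + 6.04*y^2 + 6.9*y + 3.85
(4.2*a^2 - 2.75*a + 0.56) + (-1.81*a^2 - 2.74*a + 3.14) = 2.39*a^2 - 5.49*a + 3.7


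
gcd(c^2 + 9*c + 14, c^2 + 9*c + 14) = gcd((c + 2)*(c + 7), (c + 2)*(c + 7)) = c^2 + 9*c + 14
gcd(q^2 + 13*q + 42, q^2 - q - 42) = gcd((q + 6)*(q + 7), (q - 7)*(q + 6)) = q + 6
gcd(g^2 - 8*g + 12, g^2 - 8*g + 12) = g^2 - 8*g + 12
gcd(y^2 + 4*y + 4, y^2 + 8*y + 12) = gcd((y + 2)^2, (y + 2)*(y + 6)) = y + 2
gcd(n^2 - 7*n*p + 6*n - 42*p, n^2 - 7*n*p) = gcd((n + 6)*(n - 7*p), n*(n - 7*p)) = -n + 7*p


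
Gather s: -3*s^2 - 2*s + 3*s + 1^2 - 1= -3*s^2 + s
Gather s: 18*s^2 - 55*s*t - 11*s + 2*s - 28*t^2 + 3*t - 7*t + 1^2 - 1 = 18*s^2 + s*(-55*t - 9) - 28*t^2 - 4*t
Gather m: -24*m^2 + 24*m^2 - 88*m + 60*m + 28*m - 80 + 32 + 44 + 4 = 0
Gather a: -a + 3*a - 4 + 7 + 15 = 2*a + 18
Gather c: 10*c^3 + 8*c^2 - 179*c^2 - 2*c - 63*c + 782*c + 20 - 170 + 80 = 10*c^3 - 171*c^2 + 717*c - 70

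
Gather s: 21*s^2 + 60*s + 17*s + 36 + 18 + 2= 21*s^2 + 77*s + 56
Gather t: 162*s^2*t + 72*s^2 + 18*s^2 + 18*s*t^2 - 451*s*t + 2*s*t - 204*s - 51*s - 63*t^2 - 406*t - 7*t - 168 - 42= 90*s^2 - 255*s + t^2*(18*s - 63) + t*(162*s^2 - 449*s - 413) - 210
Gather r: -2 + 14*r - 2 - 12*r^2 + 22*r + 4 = -12*r^2 + 36*r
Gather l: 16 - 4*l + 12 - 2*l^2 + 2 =-2*l^2 - 4*l + 30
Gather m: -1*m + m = 0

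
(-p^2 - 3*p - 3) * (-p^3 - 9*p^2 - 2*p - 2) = p^5 + 12*p^4 + 32*p^3 + 35*p^2 + 12*p + 6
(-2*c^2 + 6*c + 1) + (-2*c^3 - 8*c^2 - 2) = -2*c^3 - 10*c^2 + 6*c - 1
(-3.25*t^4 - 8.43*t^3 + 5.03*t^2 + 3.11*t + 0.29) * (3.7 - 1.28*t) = 4.16*t^5 - 1.2346*t^4 - 37.6294*t^3 + 14.6302*t^2 + 11.1358*t + 1.073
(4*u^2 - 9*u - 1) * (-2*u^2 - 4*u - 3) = -8*u^4 + 2*u^3 + 26*u^2 + 31*u + 3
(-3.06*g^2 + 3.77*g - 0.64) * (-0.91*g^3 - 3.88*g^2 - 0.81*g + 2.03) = 2.7846*g^5 + 8.4421*g^4 - 11.5666*g^3 - 6.7823*g^2 + 8.1715*g - 1.2992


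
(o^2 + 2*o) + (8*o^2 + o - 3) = 9*o^2 + 3*o - 3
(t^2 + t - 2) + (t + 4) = t^2 + 2*t + 2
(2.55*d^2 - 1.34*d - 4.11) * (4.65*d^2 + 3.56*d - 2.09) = 11.8575*d^4 + 2.847*d^3 - 29.2114*d^2 - 11.831*d + 8.5899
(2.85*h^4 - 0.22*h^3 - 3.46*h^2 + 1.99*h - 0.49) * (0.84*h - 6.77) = 2.394*h^5 - 19.4793*h^4 - 1.417*h^3 + 25.0958*h^2 - 13.8839*h + 3.3173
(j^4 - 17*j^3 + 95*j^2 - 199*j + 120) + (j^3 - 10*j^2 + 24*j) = j^4 - 16*j^3 + 85*j^2 - 175*j + 120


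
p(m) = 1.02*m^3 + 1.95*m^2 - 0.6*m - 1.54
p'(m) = 3.06*m^2 + 3.9*m - 0.6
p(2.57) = 27.11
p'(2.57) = 29.63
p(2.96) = 40.22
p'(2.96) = 37.75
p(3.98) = 91.27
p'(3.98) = 63.39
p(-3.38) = -16.62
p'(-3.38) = 21.18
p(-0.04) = -1.51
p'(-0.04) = -0.75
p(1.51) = 5.51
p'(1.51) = 12.27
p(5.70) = 247.29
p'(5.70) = 121.05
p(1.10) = 1.52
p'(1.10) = 7.39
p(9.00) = 894.59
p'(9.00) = 282.36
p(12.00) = 2034.62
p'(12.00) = 486.84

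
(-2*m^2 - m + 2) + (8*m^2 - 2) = 6*m^2 - m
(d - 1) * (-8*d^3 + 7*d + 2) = -8*d^4 + 8*d^3 + 7*d^2 - 5*d - 2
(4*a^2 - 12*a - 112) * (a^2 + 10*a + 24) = 4*a^4 + 28*a^3 - 136*a^2 - 1408*a - 2688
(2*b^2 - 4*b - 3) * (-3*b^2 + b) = -6*b^4 + 14*b^3 + 5*b^2 - 3*b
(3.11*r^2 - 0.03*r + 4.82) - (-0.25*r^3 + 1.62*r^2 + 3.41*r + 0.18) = 0.25*r^3 + 1.49*r^2 - 3.44*r + 4.64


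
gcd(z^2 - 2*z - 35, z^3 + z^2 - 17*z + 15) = z + 5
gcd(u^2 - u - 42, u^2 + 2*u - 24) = u + 6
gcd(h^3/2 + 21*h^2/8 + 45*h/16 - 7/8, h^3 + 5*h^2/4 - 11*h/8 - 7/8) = 1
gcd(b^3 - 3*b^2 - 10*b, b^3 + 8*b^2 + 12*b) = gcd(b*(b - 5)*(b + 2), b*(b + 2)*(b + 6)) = b^2 + 2*b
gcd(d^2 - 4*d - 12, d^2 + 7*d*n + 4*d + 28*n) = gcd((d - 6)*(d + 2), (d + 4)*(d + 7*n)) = 1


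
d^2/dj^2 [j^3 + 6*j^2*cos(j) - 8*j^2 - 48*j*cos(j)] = -6*j^2*cos(j) - 24*j*sin(j) + 48*j*cos(j) + 6*j + 96*sin(j) + 12*cos(j) - 16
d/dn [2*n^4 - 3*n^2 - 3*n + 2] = 8*n^3 - 6*n - 3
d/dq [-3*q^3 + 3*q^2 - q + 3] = -9*q^2 + 6*q - 1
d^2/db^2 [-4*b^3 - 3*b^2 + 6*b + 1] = -24*b - 6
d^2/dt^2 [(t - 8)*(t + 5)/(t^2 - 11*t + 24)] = 16/(t^3 - 9*t^2 + 27*t - 27)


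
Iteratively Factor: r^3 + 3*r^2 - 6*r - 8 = (r + 4)*(r^2 - r - 2) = (r + 1)*(r + 4)*(r - 2)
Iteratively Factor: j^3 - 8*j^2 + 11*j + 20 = (j - 5)*(j^2 - 3*j - 4) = (j - 5)*(j - 4)*(j + 1)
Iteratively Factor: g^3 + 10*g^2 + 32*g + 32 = (g + 2)*(g^2 + 8*g + 16) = (g + 2)*(g + 4)*(g + 4)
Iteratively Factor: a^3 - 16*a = (a + 4)*(a^2 - 4*a) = (a - 4)*(a + 4)*(a)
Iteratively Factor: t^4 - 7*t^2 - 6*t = (t + 1)*(t^3 - t^2 - 6*t) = (t + 1)*(t + 2)*(t^2 - 3*t) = t*(t + 1)*(t + 2)*(t - 3)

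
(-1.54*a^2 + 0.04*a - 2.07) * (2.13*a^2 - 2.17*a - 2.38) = -3.2802*a^4 + 3.427*a^3 - 0.8307*a^2 + 4.3967*a + 4.9266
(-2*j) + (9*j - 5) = 7*j - 5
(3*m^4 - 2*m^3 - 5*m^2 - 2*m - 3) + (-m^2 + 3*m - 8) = 3*m^4 - 2*m^3 - 6*m^2 + m - 11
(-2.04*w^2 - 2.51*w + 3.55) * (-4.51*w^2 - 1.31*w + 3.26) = 9.2004*w^4 + 13.9925*w^3 - 19.3728*w^2 - 12.8331*w + 11.573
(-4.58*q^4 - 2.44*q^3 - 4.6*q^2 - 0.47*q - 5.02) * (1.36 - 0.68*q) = 3.1144*q^5 - 4.5696*q^4 - 0.1904*q^3 - 5.9364*q^2 + 2.7744*q - 6.8272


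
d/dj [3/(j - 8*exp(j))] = 3*(8*exp(j) - 1)/(j - 8*exp(j))^2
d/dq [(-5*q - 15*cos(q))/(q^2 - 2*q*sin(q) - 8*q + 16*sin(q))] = 5*(-2*(q + 3*cos(q))*(q*cos(q) - q + sin(q) - 8*cos(q) + 4) + (3*sin(q) - 1)*(q^2 - 2*q*sin(q) - 8*q + 16*sin(q)))/((q - 8)^2*(q - 2*sin(q))^2)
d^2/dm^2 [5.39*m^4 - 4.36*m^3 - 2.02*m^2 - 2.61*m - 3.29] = 64.68*m^2 - 26.16*m - 4.04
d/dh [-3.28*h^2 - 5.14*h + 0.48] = -6.56*h - 5.14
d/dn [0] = 0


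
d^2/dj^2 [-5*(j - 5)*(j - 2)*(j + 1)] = 60 - 30*j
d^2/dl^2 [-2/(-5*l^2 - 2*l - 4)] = 4*(-25*l^2 - 10*l + 4*(5*l + 1)^2 - 20)/(5*l^2 + 2*l + 4)^3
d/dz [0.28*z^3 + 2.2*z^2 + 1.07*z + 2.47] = 0.84*z^2 + 4.4*z + 1.07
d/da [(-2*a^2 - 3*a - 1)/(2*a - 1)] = (-4*a^2 + 4*a + 5)/(4*a^2 - 4*a + 1)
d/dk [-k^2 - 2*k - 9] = -2*k - 2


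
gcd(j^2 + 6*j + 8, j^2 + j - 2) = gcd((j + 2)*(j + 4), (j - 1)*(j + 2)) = j + 2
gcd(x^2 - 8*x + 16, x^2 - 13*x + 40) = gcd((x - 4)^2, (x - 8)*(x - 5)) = 1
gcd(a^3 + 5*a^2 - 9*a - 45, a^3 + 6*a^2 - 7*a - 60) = a^2 + 2*a - 15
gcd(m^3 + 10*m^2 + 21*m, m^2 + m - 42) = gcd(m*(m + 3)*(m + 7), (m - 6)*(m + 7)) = m + 7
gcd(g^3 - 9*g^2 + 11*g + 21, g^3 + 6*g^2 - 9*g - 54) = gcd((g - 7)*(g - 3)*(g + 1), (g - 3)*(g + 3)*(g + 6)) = g - 3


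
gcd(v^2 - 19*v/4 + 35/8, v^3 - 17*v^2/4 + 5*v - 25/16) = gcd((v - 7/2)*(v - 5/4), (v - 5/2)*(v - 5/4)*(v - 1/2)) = v - 5/4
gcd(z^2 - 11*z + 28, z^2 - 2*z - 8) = z - 4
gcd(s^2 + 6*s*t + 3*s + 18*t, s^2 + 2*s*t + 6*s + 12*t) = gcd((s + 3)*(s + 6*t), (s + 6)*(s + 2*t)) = 1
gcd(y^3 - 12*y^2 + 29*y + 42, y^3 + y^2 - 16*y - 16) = y + 1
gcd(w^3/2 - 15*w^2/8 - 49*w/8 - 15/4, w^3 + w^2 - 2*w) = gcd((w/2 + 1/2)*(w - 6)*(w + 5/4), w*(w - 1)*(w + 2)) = 1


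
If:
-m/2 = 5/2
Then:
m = -5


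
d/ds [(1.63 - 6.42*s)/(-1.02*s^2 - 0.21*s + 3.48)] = (-6.5484*s^2 + 3.3252*s - 21.9993)/(1.0404*s^4 + 0.4284*s^3 - 7.0551*s^2 - 1.4616*s + 12.1104)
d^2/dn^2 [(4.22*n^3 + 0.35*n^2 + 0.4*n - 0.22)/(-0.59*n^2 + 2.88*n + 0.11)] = (1.77635683940025e-15*n^5 - 1.4210854715202e-14*n^4 - 72.020412*n^3 - 7.698174*n^2 - 2.705076*n + 3.923062)/(0.205379*n^6 - 3.007584*n^5 + 14.566215*n^4 - 22.7664*n^3 - 2.715735*n^2 - 0.104544*n - 0.001331)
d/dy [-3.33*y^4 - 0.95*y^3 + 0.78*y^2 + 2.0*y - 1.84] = -13.32*y^3 - 2.85*y^2 + 1.56*y + 2.0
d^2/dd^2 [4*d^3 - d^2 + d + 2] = 24*d - 2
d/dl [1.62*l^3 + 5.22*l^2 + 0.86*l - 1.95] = 4.86*l^2 + 10.44*l + 0.86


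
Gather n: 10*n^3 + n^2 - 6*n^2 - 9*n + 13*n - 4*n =10*n^3 - 5*n^2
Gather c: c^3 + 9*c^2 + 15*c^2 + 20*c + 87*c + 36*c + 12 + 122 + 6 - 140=c^3 + 24*c^2 + 143*c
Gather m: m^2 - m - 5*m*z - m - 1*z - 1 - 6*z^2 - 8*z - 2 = m^2 + m*(-5*z - 2) - 6*z^2 - 9*z - 3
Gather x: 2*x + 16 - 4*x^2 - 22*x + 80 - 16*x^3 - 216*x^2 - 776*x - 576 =-16*x^3 - 220*x^2 - 796*x - 480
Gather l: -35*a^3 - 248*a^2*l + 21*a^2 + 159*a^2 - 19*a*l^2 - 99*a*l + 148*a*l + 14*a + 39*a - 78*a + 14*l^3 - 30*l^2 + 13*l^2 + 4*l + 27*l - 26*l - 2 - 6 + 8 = -35*a^3 + 180*a^2 - 25*a + 14*l^3 + l^2*(-19*a - 17) + l*(-248*a^2 + 49*a + 5)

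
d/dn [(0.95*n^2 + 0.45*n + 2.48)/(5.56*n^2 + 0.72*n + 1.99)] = (-1.818*n^2 - 23.7966*n - 0.8901)/(30.9136*n^4 + 8.0064*n^3 + 22.6472*n^2 + 2.8656*n + 3.9601)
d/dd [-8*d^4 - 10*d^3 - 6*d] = -32*d^3 - 30*d^2 - 6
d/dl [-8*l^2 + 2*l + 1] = 2 - 16*l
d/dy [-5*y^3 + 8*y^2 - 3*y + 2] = -15*y^2 + 16*y - 3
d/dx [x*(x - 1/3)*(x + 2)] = 3*x^2 + 10*x/3 - 2/3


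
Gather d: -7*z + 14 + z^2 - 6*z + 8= z^2 - 13*z + 22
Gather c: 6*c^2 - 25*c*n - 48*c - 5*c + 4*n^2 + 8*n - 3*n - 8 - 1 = 6*c^2 + c*(-25*n - 53) + 4*n^2 + 5*n - 9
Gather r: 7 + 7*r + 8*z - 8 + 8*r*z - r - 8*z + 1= r*(8*z + 6)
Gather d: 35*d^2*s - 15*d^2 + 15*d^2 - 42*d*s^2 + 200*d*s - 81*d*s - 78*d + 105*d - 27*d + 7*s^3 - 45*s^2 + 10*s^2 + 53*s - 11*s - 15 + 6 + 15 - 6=35*d^2*s + d*(-42*s^2 + 119*s) + 7*s^3 - 35*s^2 + 42*s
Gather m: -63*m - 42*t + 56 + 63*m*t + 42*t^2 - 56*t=m*(63*t - 63) + 42*t^2 - 98*t + 56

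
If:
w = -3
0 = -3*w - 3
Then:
No Solution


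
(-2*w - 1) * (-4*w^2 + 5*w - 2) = 8*w^3 - 6*w^2 - w + 2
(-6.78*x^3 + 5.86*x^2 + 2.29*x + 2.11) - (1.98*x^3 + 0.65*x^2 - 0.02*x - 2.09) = -8.76*x^3 + 5.21*x^2 + 2.31*x + 4.2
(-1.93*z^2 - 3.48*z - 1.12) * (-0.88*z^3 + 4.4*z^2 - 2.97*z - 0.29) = 1.6984*z^5 - 5.4296*z^4 - 8.5943*z^3 + 5.9673*z^2 + 4.3356*z + 0.3248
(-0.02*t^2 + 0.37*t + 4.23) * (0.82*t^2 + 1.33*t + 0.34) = -0.0164*t^4 + 0.2768*t^3 + 3.9539*t^2 + 5.7517*t + 1.4382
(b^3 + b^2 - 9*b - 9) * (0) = 0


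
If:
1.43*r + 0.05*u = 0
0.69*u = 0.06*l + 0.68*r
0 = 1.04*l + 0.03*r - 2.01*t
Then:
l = 11.8962703962704*u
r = -0.034965034965035*u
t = 6.15476231894142*u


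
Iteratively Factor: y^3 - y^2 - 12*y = (y + 3)*(y^2 - 4*y) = (y - 4)*(y + 3)*(y)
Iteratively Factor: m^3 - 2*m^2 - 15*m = (m + 3)*(m^2 - 5*m) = m*(m + 3)*(m - 5)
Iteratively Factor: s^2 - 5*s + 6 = (s - 3)*(s - 2)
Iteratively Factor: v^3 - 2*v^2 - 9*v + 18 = (v - 3)*(v^2 + v - 6) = (v - 3)*(v - 2)*(v + 3)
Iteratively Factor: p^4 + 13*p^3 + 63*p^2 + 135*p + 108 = (p + 3)*(p^3 + 10*p^2 + 33*p + 36) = (p + 3)*(p + 4)*(p^2 + 6*p + 9) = (p + 3)^2*(p + 4)*(p + 3)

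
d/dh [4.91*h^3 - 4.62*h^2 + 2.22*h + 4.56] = 14.73*h^2 - 9.24*h + 2.22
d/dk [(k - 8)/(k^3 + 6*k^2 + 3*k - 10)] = (k^3 + 6*k^2 + 3*k - 3*(k - 8)*(k^2 + 4*k + 1) - 10)/(k^3 + 6*k^2 + 3*k - 10)^2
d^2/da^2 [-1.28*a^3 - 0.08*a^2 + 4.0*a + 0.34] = -7.68*a - 0.16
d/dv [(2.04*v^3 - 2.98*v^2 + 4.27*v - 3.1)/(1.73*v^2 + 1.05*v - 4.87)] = (3.5292*v^4 + 4.284*v^3 - 40.3205*v^2 + 39.7512*v - 17.5399)/(2.9929*v^4 + 3.633*v^3 - 15.7477*v^2 - 10.227*v + 23.7169)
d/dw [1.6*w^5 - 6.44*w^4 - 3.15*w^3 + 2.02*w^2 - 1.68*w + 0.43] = 8.0*w^4 - 25.76*w^3 - 9.45*w^2 + 4.04*w - 1.68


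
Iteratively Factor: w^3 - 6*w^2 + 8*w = (w - 2)*(w^2 - 4*w) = w*(w - 2)*(w - 4)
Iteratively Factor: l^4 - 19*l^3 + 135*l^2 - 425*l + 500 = (l - 5)*(l^3 - 14*l^2 + 65*l - 100) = (l - 5)*(l - 4)*(l^2 - 10*l + 25) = (l - 5)^2*(l - 4)*(l - 5)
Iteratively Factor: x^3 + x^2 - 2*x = (x + 2)*(x^2 - x) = (x - 1)*(x + 2)*(x)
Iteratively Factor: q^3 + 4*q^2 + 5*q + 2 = (q + 1)*(q^2 + 3*q + 2) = (q + 1)^2*(q + 2)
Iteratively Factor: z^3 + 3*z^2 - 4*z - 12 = (z + 2)*(z^2 + z - 6) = (z - 2)*(z + 2)*(z + 3)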